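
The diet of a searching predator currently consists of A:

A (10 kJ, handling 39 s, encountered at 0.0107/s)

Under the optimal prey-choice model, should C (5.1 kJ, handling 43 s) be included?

On A alone, R = ΣλE/(1+Σλh) = 0.107/1.417 = 0.0755 kJ/s.
C: E/h = 5.1/43 = 0.1186 kJ/s.
Since 0.1186 > R, including C increases the long-run rate.

Yes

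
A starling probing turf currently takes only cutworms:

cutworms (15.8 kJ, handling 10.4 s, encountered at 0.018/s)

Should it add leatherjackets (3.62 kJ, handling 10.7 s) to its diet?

Yes

Intake rate on the current diet: R = (0.018×15.8) / (1 + 0.018×10.4) = 0.2844/1.187 = 0.2396 kJ/s.
leatherjackets: E/h = 3.62/10.7 = 0.3383 kJ/s.
Since 0.3383 > R, including leatherjackets increases the long-run rate.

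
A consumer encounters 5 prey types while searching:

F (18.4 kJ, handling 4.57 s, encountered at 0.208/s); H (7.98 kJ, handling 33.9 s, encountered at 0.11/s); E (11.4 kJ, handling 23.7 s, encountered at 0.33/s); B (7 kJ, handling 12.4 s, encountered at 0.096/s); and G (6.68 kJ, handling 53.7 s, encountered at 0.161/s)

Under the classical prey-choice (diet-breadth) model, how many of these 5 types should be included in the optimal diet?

Rank by E/h (kJ/s): F 4.03, B 0.565, E 0.481, H 0.235, G 0.124. Include each in turn until the next type's E/h falls below the running intake rate.
Rate on top 1: 1.962. B: 0.565 < 1.962 → exclude; stop.
Optimal diet: F — 1 of 5 types.

1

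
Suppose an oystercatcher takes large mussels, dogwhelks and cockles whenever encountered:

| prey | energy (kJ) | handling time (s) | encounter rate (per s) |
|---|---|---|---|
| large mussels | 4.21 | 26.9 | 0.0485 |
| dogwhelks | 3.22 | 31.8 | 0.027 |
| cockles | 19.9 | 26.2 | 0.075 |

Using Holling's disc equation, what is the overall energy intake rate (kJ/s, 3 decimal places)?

R = (0.0485×4.21 + 0.027×3.22 + 0.075×19.9) / (1 + 0.0485×26.9 + 0.027×31.8 + 0.075×26.2) = 1.784/5.128 = 0.3478 kJ/s.

0.348 kJ/s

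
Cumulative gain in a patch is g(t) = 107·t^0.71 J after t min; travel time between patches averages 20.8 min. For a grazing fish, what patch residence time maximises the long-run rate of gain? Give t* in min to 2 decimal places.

50.92 min

Optimal t* satisfies g'(t*) = g(t*)/(T + t*).
g'(t) = 0.71·107·t^-0.29. Setting 0.71·107·t^-0.29 = 107·t^0.71/(20.8+t) gives 0.71(20.8+t) = t, so 0.29·t = 0.71×20.8.
t* = 0.71×20.8/0.29 = 50.92 min.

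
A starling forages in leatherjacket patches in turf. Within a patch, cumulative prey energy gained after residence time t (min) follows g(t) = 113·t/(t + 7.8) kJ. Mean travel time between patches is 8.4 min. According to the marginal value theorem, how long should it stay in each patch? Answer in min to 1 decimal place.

8.1 min

Optimal t* satisfies g'(t*) = g(t*)/(T + t*).
g'(t) = 113·7.8/(t + 7.8)². Setting 113·7.8/(t+7.8)² = 113t/[(t+7.8)(8.4+t)] gives 7.8(8.4+t) = t(t+7.8), so t² = 7.8×8.4 = 65.52.
t* = √65.52 = 8.094 min.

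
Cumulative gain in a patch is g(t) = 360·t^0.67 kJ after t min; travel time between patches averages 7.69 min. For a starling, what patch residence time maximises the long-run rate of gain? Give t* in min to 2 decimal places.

15.61 min

By the marginal value theorem, leave when the instantaneous gain rate g'(t) equals the habitat-wide average g(t)/(T + t).
g'(t) = 0.67·360·t^-0.33. Setting 0.67·360·t^-0.33 = 360·t^0.67/(7.69+t) gives 0.67(7.69+t) = t, so 0.33·t = 0.67×7.69.
t* = 0.67×7.69/0.33 = 15.61 min.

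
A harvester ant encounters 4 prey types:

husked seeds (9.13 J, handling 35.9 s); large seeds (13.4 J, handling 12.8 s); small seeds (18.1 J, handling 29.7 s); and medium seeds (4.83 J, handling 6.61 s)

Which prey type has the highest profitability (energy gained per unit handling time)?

Profitability E/h (J/s): husked seeds = 9.13/35.9 = 0.254, large seeds = 13.4/12.8 = 1.05, small seeds = 18.1/29.7 = 0.609, medium seeds = 4.83/6.61 = 0.731.
Ranked: large seeds > medium seeds > small seeds > husked seeds.

large seeds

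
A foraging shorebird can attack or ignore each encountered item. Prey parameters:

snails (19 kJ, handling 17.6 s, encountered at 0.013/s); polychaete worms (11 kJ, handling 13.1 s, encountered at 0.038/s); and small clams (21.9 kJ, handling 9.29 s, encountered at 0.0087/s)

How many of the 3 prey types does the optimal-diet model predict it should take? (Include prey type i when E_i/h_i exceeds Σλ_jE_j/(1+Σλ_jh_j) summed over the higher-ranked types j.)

E/h in descending order: small clams 2.36, snails 1.08, polychaete worms 0.84 kJ/s. The optimal diet is the largest prefix of this list for which every included type satisfies E_i/h_i > R on the types above it.
Rate on top 1: 0.1763. snails: 1.08 > 0.1763 → include.
Rate on top 2: 0.3341. polychaete worms: 0.84 > 0.3341 → include.
Optimal diet: small clams, snails, polychaete worms — 3 of 3 types.

3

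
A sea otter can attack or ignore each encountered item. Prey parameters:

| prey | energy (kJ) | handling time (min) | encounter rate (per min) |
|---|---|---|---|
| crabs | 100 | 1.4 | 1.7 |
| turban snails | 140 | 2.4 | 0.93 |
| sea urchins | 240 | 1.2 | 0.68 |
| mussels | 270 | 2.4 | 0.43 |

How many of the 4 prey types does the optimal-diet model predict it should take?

2

Rank by E/h (kJ/min): sea urchins 200, mussels 112, crabs 71.4, turban snails 58.3. Include each in turn until the next type's E/h falls below the running intake rate.
Rate on top 1: 89.87. mussels: 112 > 89.87 → include.
Rate on top 2: 98.07. crabs: 71.4 < 98.07 → exclude; stop.
Optimal diet: sea urchins, mussels — 2 of 4 types.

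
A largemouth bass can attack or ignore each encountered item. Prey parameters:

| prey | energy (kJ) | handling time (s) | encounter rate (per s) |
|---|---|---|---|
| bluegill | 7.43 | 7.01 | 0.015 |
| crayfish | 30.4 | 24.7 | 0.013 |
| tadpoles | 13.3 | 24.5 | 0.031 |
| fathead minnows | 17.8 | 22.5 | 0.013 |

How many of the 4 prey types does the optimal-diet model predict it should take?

Rank by E/h (kJ/s): crayfish 1.23, bluegill 1.06, fathead minnows 0.791, tadpoles 0.543. Include each in turn until the next type's E/h falls below the running intake rate.
Rate on top 1: 0.2991. bluegill: 1.06 > 0.2991 → include.
Rate on top 2: 0.3552. fathead minnows: 0.791 > 0.3552 → include.
Rate on top 3: 0.4294. tadpoles: 0.543 > 0.4294 → include.
Optimal diet: crayfish, bluegill, fathead minnows, tadpoles — 4 of 4 types.

4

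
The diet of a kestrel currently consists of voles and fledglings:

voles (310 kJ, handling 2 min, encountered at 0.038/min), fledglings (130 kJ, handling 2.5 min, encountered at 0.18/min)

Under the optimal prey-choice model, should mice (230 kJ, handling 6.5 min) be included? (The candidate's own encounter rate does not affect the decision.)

Yes

Current rate: (0.038×310 + 0.18×130)/(1 + 0.038×2 + 0.18×2.5) = 23.05 kJ/min.
Profitability of mice: 230/6.5 = 35.38 kJ/min.
Since 35.38 > R, including mice increases the long-run rate.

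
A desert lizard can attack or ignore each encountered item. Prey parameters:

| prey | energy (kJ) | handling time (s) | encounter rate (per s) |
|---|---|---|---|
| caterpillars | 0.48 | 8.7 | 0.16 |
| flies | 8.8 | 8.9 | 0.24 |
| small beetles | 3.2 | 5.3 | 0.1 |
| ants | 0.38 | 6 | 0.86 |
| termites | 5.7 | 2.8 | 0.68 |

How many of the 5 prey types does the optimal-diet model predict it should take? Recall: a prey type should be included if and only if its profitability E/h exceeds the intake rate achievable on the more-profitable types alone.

1

Profitabilities (E/h, kJ/s): termites 2.04, flies 0.989, small beetles 0.604, ants 0.0633, caterpillars 0.0552. Add prey in this order while the next type's profitability exceeds the intake rate on those already taken.
Rate on top 1: 1.335. flies: 0.989 < 1.335 → exclude; stop.
Optimal diet: termites — 1 of 5 types.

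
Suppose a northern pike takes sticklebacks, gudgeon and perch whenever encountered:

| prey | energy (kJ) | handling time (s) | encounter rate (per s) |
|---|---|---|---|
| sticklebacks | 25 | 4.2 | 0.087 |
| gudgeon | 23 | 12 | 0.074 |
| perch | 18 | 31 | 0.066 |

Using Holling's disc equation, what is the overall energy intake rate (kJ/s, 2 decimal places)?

Energy encountered per unit search time: 0.087×25 + 0.074×23 + 0.066×18 = 5.065 kJ/s.
Handling time per unit search time: 0.087×4.2 + 0.074×12 + 0.066×31 = 3.299.
Rate = 5.065/(1 + 3.299) = 1.178 kJ/s.

1.18 kJ/s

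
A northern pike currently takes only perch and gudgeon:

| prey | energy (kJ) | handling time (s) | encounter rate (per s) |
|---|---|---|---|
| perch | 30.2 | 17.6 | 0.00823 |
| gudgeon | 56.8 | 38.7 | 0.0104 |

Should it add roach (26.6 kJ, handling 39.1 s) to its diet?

Yes

On perch and gudgeon alone, R = ΣλE/(1+Σλh) = 0.8393/1.547 = 0.5424 kJ/s.
Profitability of roach: 26.6/39.1 = 0.6803 kJ/s.
Since 0.6803 > R, including roach increases the long-run rate.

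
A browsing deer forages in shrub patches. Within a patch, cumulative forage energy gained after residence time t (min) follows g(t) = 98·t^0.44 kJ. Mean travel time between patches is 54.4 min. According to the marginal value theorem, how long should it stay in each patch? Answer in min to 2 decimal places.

Optimal t* satisfies g'(t*) = g(t*)/(T + t*).
g'(t) = 0.44·98·t^-0.56. Setting 0.44·98·t^-0.56 = 98·t^0.44/(54.4+t) gives 0.44(54.4+t) = t, so 0.56·t = 0.44×54.4.
t* = 0.44×54.4/0.56 = 42.74 min.

42.74 min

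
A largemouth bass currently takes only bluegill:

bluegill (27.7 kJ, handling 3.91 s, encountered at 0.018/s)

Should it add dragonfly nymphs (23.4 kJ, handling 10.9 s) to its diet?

Intake rate on the current diet: R = (0.018×27.7) / (1 + 0.018×3.91) = 0.4986/1.07 = 0.4658 kJ/s.
Profitability of dragonfly nymphs: 23.4/10.9 = 2.147 kJ/s.
2.147 > 0.4658, so adding dragonfly nymphs raises the average — include it.

Yes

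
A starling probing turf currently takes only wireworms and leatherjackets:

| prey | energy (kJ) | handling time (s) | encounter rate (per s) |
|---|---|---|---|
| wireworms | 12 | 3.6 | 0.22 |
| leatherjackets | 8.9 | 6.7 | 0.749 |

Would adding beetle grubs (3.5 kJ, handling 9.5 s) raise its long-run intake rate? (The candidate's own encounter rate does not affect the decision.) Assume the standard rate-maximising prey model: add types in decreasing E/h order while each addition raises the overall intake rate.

No

Current rate: (0.22×12 + 0.749×8.9)/(1 + 0.22×3.6 + 0.749×6.7) = 1.366 kJ/s.
beetle grubs: E/h = 3.5/9.5 = 0.3684 kJ/s.
0.3684 < 1.366, so adding beetle grubs would lower the average — exclude it.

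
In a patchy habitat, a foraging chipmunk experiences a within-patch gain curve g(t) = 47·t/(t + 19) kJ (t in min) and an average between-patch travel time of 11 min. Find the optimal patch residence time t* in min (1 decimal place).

Optimal t* satisfies g'(t*) = g(t*)/(T + t*).
g'(t) = 47·19/(t + 19)². Setting 47·19/(t+19)² = 47t/[(t+19)(11+t)] gives 19(11+t) = t(t+19), so t² = 19×11 = 209.
t* = √209 = 14.46 min.

14.5 min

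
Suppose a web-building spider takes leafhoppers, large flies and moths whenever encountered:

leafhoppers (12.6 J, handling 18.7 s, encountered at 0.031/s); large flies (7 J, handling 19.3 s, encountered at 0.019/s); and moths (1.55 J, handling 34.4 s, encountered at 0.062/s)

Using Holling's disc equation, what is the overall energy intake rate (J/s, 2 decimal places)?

Energy encountered per unit search time: 0.031×12.6 + 0.019×7 + 0.062×1.55 = 0.6197 J/s.
Handling time per unit search time: 0.031×18.7 + 0.019×19.3 + 0.062×34.4 = 3.079.
Rate = 0.6197/(1 + 3.079) = 0.1519 J/s.

0.15 J/s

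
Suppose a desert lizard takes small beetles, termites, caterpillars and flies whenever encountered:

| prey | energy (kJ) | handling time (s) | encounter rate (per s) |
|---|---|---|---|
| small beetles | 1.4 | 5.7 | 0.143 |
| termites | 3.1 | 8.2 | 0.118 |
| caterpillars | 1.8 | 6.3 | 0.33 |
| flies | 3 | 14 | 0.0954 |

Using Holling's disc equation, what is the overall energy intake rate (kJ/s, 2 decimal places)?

Energy encountered per unit search time: 0.143×1.4 + 0.118×3.1 + 0.33×1.8 + 0.0954×3 = 1.446 kJ/s.
Handling time per unit search time: 0.143×5.7 + 0.118×8.2 + 0.33×6.3 + 0.0954×14 = 5.197.
Rate = 1.446/(1 + 5.197) = 0.2334 kJ/s.

0.23 kJ/s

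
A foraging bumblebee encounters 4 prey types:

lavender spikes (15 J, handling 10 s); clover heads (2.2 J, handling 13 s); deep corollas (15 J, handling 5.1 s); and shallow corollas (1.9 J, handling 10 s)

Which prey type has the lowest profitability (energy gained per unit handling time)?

clover heads

In descending order of E/h:
deep corollas: 15/5.1 = 2.94 J/s
lavender spikes: 15/10 = 1.5 J/s
shallow corollas: 1.9/10 = 0.19 J/s
clover heads: 2.2/13 = 0.169 J/s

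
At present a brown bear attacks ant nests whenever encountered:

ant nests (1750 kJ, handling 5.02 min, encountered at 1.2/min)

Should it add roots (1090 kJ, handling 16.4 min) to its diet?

Intake rate on the current diet: R = (1.2×1750) / (1 + 1.2×5.02) = 2100/7.024 = 299 kJ/min.
roots: E/h = 1090/16.4 = 66.46 kJ/min.
66.46 < 299, so adding roots would lower the average — exclude it.

No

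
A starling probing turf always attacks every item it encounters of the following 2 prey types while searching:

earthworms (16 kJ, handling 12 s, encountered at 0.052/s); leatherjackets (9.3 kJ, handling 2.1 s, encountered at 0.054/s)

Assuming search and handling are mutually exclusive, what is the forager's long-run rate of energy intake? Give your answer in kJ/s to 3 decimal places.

R = (0.052×16 + 0.054×9.3) / (1 + 0.052×12 + 0.054×2.1) = 1.334/1.737 = 0.7679 kJ/s.

0.768 kJ/s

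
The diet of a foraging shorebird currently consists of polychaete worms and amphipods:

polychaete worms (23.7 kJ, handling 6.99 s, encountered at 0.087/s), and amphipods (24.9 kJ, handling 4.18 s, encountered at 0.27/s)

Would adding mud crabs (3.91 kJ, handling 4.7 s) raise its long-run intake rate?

On polychaete worms and amphipods alone, R = ΣλE/(1+Σλh) = 8.785/2.737 = 3.21 kJ/s.
Profitability of mud crabs: 3.91/4.7 = 0.8319 kJ/s.
Since 0.8319 < R, time spent handling mud crabs is better spent searching.

No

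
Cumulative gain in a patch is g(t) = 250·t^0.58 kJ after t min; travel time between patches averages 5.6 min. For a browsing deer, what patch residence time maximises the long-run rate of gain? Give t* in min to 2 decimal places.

Maximise g(t)/(T+t): set derivative to zero → g'(t)(T+t) = g(t).
g'(t) = 0.58·250·t^-0.42. Setting 0.58·250·t^-0.42 = 250·t^0.58/(5.6+t) gives 0.58(5.6+t) = t, so 0.42·t = 0.58×5.6.
t* = 0.58×5.6/0.42 = 7.733 min.

7.73 min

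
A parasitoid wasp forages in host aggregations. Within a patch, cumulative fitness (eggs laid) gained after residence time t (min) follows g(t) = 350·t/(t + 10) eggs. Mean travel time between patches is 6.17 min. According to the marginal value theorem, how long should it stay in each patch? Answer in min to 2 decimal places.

By the marginal value theorem, leave when the instantaneous gain rate g'(t) equals the habitat-wide average g(t)/(T + t).
g'(t) = 350·10/(t + 10)². Setting 350·10/(t+10)² = 350t/[(t+10)(6.17+t)] gives 10(6.17+t) = t(t+10), so t² = 10×6.17 = 61.7.
t* = √61.7 = 7.855 min.

7.85 min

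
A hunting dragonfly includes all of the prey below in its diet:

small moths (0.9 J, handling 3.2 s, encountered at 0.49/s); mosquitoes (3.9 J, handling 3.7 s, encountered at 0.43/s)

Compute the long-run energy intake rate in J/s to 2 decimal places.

R = (0.49×0.9 + 0.43×3.9) / (1 + 0.49×3.2 + 0.43×3.7) = 2.118/4.159 = 0.5093 J/s.

0.51 J/s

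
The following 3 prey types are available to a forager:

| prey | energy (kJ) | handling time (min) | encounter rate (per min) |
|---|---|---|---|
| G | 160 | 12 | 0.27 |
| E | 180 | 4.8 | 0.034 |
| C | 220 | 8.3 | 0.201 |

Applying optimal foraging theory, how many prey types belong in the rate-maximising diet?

2

Rank by E/h (kJ/min): E 37.5, C 26.5, G 13.3. Include each in turn until the next type's E/h falls below the running intake rate.
Rate on top 1: 5.261. C: 26.5 > 5.261 → include.
Rate on top 2: 17.78. G: 13.3 < 17.78 → exclude; stop.
Optimal diet: E, C — 2 of 3 types.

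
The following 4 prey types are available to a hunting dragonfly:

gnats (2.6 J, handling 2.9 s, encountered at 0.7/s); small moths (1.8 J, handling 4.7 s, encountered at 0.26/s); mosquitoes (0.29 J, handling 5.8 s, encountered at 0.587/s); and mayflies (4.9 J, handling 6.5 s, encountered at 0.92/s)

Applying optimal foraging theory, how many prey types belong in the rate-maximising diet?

Profitabilities (E/h, J/s): gnats 0.897, mayflies 0.754, small moths 0.383, mosquitoes 0.05. Add prey in this order while the next type's profitability exceeds the intake rate on those already taken.
Rate on top 1: 0.6007. mayflies: 0.754 > 0.6007 → include.
Rate on top 2: 0.7023. small moths: 0.383 < 0.7023 → exclude; stop.
Optimal diet: gnats, mayflies — 2 of 4 types.

2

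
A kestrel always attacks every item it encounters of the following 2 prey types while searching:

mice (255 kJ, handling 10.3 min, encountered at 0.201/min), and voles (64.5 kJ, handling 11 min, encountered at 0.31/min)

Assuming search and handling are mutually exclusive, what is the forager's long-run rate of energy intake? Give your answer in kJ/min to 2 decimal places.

Energy encountered per unit search time: 0.201×255 + 0.31×64.5 = 71.25 kJ/min.
Handling time per unit search time: 0.201×10.3 + 0.31×11 = 5.48.
Rate = 71.25/(1 + 5.48) = 10.99 kJ/min.

10.99 kJ/min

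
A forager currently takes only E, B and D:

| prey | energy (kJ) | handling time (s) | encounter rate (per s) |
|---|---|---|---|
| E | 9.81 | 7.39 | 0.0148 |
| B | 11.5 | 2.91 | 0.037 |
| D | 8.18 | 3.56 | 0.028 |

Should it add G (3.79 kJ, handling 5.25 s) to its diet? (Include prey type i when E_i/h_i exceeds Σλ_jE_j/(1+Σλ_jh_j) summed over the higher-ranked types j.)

Yes

Intake rate on the current diet: R = (0.0148×9.81 + 0.037×11.5 + 0.028×8.18) / (1 + 0.0148×7.39 + 0.037×2.91 + 0.028×3.56) = 0.7997/1.317 = 0.6074 kJ/s.
G: E/h = 3.79/5.25 = 0.7219 kJ/s.
0.7219 > 0.6074, so adding G raises the average — include it.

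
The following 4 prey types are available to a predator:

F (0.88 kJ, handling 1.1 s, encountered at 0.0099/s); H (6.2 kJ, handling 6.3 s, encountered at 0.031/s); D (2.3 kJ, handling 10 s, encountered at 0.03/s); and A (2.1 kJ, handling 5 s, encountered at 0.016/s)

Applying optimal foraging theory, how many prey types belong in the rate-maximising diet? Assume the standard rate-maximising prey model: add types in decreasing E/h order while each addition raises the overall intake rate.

4

E/h in descending order: H 0.984, F 0.8, A 0.42, D 0.23 kJ/s. The optimal diet is the largest prefix of this list for which every included type satisfies E_i/h_i > R on the types above it.
Rate on top 1: 0.1608. F: 0.8 > 0.1608 → include.
Rate on top 2: 0.1666. A: 0.42 > 0.1666 → include.
Rate on top 3: 0.1823. D: 0.23 > 0.1823 → include.
Optimal diet: H, F, A, D — 4 of 4 types.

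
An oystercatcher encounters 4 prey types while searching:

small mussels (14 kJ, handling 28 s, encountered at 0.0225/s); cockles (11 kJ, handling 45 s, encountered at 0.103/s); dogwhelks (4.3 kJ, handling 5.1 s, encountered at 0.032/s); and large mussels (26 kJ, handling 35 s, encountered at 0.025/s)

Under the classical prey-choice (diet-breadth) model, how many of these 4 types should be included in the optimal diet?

Profitabilities (E/h, kJ/s): dogwhelks 0.843, large mussels 0.743, small mussels 0.5, cockles 0.244. Add prey in this order while the next type's profitability exceeds the intake rate on those already taken.
Rate on top 1: 0.1183. large mussels: 0.743 > 0.1183 → include.
Rate on top 2: 0.3864. small mussels: 0.5 > 0.3864 → include.
Rate on top 3: 0.4132. cockles: 0.244 < 0.4132 → exclude; stop.
Optimal diet: dogwhelks, large mussels, small mussels — 3 of 4 types.

3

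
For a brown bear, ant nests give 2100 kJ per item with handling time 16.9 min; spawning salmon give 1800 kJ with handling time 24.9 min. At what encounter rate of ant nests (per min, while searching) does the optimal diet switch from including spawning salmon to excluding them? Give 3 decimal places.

0.082 per min

Drop spawning salmon once their profitability E₂/h₂ falls below the rate achievable on ant nests alone: E₂/h₂ = λE₁/(1 + λh₁).
Solve for λ: λE₁h₂ = E₂(1 + λh₁) → λ(E₁h₂ − E₂h₁) = E₂ → λ = E₂/(E₁h₂ − E₂h₁).
λ = 1800/(2100×24.9 − 1800×16.9) = 1800/2.187e+04 = 0.0823 per min.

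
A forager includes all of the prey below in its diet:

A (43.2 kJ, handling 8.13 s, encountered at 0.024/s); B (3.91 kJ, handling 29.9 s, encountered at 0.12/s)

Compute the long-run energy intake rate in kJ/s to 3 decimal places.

R = (0.024×43.2 + 0.12×3.91) / (1 + 0.024×8.13 + 0.12×29.9) = 1.506/4.783 = 0.3149 kJ/s.

0.315 kJ/s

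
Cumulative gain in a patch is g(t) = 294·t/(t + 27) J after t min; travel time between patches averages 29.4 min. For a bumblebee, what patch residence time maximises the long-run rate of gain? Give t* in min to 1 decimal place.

Maximise g(t)/(T+t): set derivative to zero → g'(t)(T+t) = g(t).
g'(t) = 294·27/(t + 27)². Setting 294·27/(t+27)² = 294t/[(t+27)(29.4+t)] gives 27(29.4+t) = t(t+27), so t² = 27×29.4 = 793.8.
t* = √793.8 = 28.17 min.

28.2 min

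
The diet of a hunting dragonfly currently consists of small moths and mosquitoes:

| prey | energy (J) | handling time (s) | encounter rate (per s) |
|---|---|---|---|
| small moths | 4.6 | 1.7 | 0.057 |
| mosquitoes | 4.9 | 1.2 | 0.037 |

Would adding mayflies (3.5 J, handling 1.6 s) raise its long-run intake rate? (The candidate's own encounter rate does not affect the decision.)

Yes

On small moths and mosquitoes alone, R = ΣλE/(1+Σλh) = 0.4435/1.141 = 0.3886 J/s.
Profitability of mayflies: 3.5/1.6 = 2.188 J/s.
Since 2.188 > R, including mayflies increases the long-run rate.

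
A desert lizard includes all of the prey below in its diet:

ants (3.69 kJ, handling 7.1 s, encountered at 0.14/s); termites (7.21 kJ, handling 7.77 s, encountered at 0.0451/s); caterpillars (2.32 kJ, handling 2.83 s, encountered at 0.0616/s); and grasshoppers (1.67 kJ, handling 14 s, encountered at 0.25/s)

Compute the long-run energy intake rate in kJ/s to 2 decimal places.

0.23 kJ/s

R = Σλ_iE_i / (1 + Σλ_ih_i)
Numerator: 0.14×3.69 + 0.0451×7.21 + 0.0616×2.32 + 0.25×1.67 = 1.402
Denominator: 1 + 0.14×7.1 + 0.0451×7.77 + 0.0616×2.83 + 0.25×14 = 6.019
R = 1.402/6.019 = 0.233 kJ/s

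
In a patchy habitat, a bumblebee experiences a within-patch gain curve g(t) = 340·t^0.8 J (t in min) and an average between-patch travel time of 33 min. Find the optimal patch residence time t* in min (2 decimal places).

132.00 min

Maximise g(t)/(T+t): set derivative to zero → g'(t)(T+t) = g(t).
g'(t) = 0.8·340·t^-0.2. Setting 0.8·340·t^-0.2 = 340·t^0.8/(33+t) gives 0.8(33+t) = t, so 0.20·t = 0.8×33.
t* = 0.8×33/0.20 = 132 min.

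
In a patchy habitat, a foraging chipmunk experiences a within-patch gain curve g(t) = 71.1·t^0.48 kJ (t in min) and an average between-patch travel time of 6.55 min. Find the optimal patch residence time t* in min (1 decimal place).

Maximise g(t)/(T+t): set derivative to zero → g'(t)(T+t) = g(t).
g'(t) = 0.48·71.1·t^-0.52. Setting 0.48·71.1·t^-0.52 = 71.1·t^0.48/(6.55+t) gives 0.48(6.55+t) = t, so 0.52·t = 0.48×6.55.
t* = 0.48×6.55/0.52 = 6.046 min.

6.0 min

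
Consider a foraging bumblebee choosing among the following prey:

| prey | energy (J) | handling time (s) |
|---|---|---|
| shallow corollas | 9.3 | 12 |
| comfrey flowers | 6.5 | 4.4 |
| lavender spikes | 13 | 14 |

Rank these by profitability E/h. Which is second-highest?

Profitability E/h (J/s): shallow corollas = 9.3/12 = 0.775, comfrey flowers = 6.5/4.4 = 1.48, lavender spikes = 13/14 = 0.929.
Ranked: comfrey flowers > lavender spikes > shallow corollas.

lavender spikes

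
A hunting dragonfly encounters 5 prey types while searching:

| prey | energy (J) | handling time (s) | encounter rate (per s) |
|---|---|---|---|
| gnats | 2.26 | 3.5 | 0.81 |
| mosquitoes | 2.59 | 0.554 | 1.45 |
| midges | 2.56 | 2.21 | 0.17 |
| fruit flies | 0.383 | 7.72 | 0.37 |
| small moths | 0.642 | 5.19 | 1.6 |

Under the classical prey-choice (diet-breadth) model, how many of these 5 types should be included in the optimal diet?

Profitabilities (E/h, J/s): mosquitoes 4.68, midges 1.16, gnats 0.646, small moths 0.124, fruit flies 0.0496. Add prey in this order while the next type's profitability exceeds the intake rate on those already taken.
Rate on top 1: 2.083. midges: 1.16 < 2.083 → exclude; stop.
Optimal diet: mosquitoes — 1 of 5 types.

1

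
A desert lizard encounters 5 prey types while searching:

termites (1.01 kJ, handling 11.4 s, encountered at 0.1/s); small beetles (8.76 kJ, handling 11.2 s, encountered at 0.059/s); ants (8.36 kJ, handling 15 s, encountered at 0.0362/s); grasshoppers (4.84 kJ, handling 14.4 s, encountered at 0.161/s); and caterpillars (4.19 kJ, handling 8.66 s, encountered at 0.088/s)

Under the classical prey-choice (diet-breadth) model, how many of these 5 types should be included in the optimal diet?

Profitabilities (E/h, kJ/s): small beetles 0.782, ants 0.557, caterpillars 0.484, grasshoppers 0.336, termites 0.0886. Add prey in this order while the next type's profitability exceeds the intake rate on those already taken.
Rate on top 1: 0.3112. ants: 0.557 > 0.3112 → include.
Rate on top 2: 0.3718. caterpillars: 0.484 > 0.3718 → include.
Rate on top 3: 0.4006. grasshoppers: 0.336 < 0.4006 → exclude; stop.
Optimal diet: small beetles, ants, caterpillars — 3 of 5 types.

3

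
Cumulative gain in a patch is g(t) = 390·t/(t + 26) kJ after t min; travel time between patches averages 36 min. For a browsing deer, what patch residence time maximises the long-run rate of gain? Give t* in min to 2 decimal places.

Maximise g(t)/(T+t): set derivative to zero → g'(t)(T+t) = g(t).
g'(t) = 390·26/(t + 26)². Setting 390·26/(t+26)² = 390t/[(t+26)(36+t)] gives 26(36+t) = t(t+26), so t² = 26×36 = 936.
t* = √936 = 30.59 min.

30.59 min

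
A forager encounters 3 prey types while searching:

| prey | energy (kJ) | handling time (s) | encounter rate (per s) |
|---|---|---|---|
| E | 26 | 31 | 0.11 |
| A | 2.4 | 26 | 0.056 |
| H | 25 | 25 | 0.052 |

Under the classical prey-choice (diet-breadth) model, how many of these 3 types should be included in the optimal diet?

2

E/h in descending order: H 1, E 0.839, A 0.0923 kJ/s. The optimal diet is the largest prefix of this list for which every included type satisfies E_i/h_i > R on the types above it.
Rate on top 1: 0.5652. E: 0.839 > 0.5652 → include.
Rate on top 2: 0.7285. A: 0.0923 < 0.7285 → exclude; stop.
Optimal diet: H, E — 2 of 3 types.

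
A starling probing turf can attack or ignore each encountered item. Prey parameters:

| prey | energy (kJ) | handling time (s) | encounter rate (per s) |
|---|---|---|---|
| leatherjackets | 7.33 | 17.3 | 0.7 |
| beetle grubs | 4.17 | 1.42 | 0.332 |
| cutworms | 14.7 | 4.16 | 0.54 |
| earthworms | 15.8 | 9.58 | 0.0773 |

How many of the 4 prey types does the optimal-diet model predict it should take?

2

Rank by E/h (kJ/s): cutworms 3.53, beetle grubs 2.94, earthworms 1.65, leatherjackets 0.424. Include each in turn until the next type's E/h falls below the running intake rate.
Rate on top 1: 2.445. beetle grubs: 2.94 > 2.445 → include.
Rate on top 2: 2.507. earthworms: 1.65 < 2.507 → exclude; stop.
Optimal diet: cutworms, beetle grubs — 2 of 4 types.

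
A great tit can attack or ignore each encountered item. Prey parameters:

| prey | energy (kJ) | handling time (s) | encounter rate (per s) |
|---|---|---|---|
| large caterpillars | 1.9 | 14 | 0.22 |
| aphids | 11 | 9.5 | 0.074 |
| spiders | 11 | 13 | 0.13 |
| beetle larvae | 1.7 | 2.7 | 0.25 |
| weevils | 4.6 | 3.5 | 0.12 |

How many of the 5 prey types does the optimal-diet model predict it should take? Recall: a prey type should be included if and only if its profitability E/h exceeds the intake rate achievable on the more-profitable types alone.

E/h in descending order: weevils 1.31, aphids 1.16, spiders 0.846, beetle larvae 0.63, large caterpillars 0.136 kJ/s. The optimal diet is the largest prefix of this list for which every included type satisfies E_i/h_i > R on the types above it.
Rate on top 1: 0.3887. aphids: 1.16 > 0.3887 → include.
Rate on top 2: 0.6434. spiders: 0.846 > 0.6434 → include.
Rate on top 3: 0.7333. beetle larvae: 0.63 < 0.7333 → exclude; stop.
Optimal diet: weevils, aphids, spiders — 3 of 5 types.

3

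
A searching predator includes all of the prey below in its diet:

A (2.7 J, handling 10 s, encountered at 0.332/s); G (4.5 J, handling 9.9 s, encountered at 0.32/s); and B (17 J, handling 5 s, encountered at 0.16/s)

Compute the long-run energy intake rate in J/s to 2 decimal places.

0.61 J/s

R = (0.332×2.7 + 0.32×4.5 + 0.16×17) / (1 + 0.332×10 + 0.32×9.9 + 0.16×5) = 5.056/8.288 = 0.6101 J/s.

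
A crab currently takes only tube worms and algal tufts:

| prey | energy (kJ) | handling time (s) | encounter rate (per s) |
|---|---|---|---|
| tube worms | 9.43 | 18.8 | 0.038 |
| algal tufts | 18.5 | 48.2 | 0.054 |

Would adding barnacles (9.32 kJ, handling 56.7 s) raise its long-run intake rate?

No

Intake rate on the current diet: R = (0.038×9.43 + 0.054×18.5) / (1 + 0.038×18.8 + 0.054×48.2) = 1.357/4.317 = 0.3144 kJ/s.
Profitability of barnacles: 9.32/56.7 = 0.1644 kJ/s.
0.1644 < 0.3144, so adding barnacles would lower the average — exclude it.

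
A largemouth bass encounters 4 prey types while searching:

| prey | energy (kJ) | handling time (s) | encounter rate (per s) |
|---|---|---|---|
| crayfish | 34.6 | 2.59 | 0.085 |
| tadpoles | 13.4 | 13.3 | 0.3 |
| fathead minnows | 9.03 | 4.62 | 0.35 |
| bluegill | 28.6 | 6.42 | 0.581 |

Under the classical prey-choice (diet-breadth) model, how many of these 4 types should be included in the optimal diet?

Rank by E/h (kJ/s): crayfish 13.4, bluegill 4.45, fathead minnows 1.95, tadpoles 1.01. Include each in turn until the next type's E/h falls below the running intake rate.
Rate on top 1: 2.41. bluegill: 4.45 > 2.41 → include.
Rate on top 2: 3.951. fathead minnows: 1.95 < 3.951 → exclude; stop.
Optimal diet: crayfish, bluegill — 2 of 4 types.

2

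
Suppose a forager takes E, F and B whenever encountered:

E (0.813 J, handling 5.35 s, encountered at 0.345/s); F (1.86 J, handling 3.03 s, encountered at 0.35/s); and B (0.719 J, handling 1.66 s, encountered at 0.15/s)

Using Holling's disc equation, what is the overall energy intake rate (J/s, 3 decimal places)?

0.250 J/s

Energy encountered per unit search time: 0.345×0.813 + 0.35×1.86 + 0.15×0.719 = 1.039 J/s.
Handling time per unit search time: 0.345×5.35 + 0.35×3.03 + 0.15×1.66 = 3.155.
Rate = 1.039/(1 + 3.155) = 0.2501 J/s.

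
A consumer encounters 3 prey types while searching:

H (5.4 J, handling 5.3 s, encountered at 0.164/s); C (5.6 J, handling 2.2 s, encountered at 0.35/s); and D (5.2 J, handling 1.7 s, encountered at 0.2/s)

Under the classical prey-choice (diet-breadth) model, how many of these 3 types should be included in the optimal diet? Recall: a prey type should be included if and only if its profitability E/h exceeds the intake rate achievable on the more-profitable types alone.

Profitabilities (E/h, J/s): D 3.06, C 2.55, H 1.02. Add prey in this order while the next type's profitability exceeds the intake rate on those already taken.
Rate on top 1: 0.7761. C: 2.55 > 0.7761 → include.
Rate on top 2: 1.422. H: 1.02 < 1.422 → exclude; stop.
Optimal diet: D, C — 2 of 3 types.

2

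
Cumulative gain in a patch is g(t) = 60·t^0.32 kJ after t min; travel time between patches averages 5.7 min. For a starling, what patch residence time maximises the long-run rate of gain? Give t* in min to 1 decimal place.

Optimal t* satisfies g'(t*) = g(t*)/(T + t*).
g'(t) = 0.32·60·t^-0.68. Setting 0.32·60·t^-0.68 = 60·t^0.32/(5.7+t) gives 0.32(5.7+t) = t, so 0.68·t = 0.32×5.7.
t* = 0.32×5.7/0.68 = 2.682 min.

2.7 min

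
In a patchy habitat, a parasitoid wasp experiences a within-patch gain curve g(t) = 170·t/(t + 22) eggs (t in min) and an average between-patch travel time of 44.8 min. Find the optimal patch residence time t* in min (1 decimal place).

By the marginal value theorem, leave when the instantaneous gain rate g'(t) equals the habitat-wide average g(t)/(T + t).
g'(t) = 170·22/(t + 22)². Setting 170·22/(t+22)² = 170t/[(t+22)(44.8+t)] gives 22(44.8+t) = t(t+22), so t² = 22×44.8 = 985.6.
t* = √985.6 = 31.39 min.

31.4 min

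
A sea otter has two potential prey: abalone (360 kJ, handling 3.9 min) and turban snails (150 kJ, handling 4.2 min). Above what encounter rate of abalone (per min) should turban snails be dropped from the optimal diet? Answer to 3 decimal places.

At the threshold, the rate on abalone alone equals the profitability of turban snails: λ·360/(1 + λ·3.9) = 150/4.2 = 35.71.
Rearranging, λ(360 − 35.71×3.9) = 35.71, so λ = 35.71/220.7 = 0.1618 per min.

0.162 per min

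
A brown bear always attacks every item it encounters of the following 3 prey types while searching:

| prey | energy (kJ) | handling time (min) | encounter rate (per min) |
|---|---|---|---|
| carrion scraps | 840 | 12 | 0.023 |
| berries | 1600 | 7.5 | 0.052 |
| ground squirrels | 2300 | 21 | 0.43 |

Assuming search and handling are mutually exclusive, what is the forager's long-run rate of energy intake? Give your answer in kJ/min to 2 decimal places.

R = Σλ_iE_i / (1 + Σλ_ih_i)
Numerator: 0.023×840 + 0.052×1600 + 0.43×2300 = 1092
Denominator: 1 + 0.023×12 + 0.052×7.5 + 0.43×21 = 10.7
R = 1092/10.7 = 102 kJ/min

102.05 kJ/min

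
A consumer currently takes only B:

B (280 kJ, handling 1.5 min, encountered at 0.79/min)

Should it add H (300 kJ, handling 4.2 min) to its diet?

No

Intake rate on the current diet: R = (0.79×280) / (1 + 0.79×1.5) = 221.2/2.185 = 101.2 kJ/min.
Profitability of H: 300/4.2 = 71.43 kJ/min.
71.43 < 101.2, so adding H would lower the average — exclude it.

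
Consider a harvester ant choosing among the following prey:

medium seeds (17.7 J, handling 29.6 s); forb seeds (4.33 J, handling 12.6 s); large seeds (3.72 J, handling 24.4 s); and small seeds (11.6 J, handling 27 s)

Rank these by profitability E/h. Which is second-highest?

In descending order of E/h:
medium seeds: 17.7/29.6 = 0.598 J/s
small seeds: 11.6/27 = 0.43 J/s
forb seeds: 4.33/12.6 = 0.344 J/s
large seeds: 3.72/24.4 = 0.152 J/s

small seeds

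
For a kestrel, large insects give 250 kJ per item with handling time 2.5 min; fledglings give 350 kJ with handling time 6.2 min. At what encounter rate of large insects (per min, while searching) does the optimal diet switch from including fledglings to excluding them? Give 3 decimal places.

At the threshold, the rate on large insects alone equals the profitability of fledglings: λ·250/(1 + λ·2.5) = 350/6.2 = 56.45.
Rearranging, λ(250 − 56.45×2.5) = 56.45, so λ = 56.45/108.9 = 0.5185 per min.

0.519 per min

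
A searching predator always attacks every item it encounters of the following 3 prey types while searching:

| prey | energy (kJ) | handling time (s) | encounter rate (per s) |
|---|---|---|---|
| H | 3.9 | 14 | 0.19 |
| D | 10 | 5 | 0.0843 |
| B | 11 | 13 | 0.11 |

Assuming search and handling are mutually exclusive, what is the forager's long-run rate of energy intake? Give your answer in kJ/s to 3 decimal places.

0.507 kJ/s

R = Σλ_iE_i / (1 + Σλ_ih_i)
Numerator: 0.19×3.9 + 0.0843×10 + 0.11×11 = 2.794
Denominator: 1 + 0.19×14 + 0.0843×5 + 0.11×13 = 5.511
R = 2.794/5.511 = 0.5069 kJ/s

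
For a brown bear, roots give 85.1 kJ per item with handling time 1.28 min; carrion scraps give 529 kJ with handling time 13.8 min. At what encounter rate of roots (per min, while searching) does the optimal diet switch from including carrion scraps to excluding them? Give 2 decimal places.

1.06 per min

At the threshold, the rate on roots alone equals the profitability of carrion scraps: λ·85.1/(1 + λ·1.28) = 529/13.8 = 38.33.
Rearranging, λ(85.1 − 38.33×1.28) = 38.33, so λ = 38.33/36.03 = 1.064 per min.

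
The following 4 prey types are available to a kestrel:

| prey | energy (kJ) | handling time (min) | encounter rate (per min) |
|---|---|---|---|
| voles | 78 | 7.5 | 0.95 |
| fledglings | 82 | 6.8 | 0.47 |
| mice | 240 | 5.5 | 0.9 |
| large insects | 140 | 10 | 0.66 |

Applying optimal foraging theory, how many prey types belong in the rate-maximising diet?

Profitabilities (E/h, kJ/min): mice 43.6, large insects 14, fledglings 12.1, voles 10.4. Add prey in this order while the next type's profitability exceeds the intake rate on those already taken.
Rate on top 1: 36.3. large insects: 14 < 36.3 → exclude; stop.
Optimal diet: mice — 1 of 4 types.

1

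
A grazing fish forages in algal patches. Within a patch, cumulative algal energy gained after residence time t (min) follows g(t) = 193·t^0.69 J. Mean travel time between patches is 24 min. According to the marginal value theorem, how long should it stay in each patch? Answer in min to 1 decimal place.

53.4 min

Maximise g(t)/(T+t): set derivative to zero → g'(t)(T+t) = g(t).
g'(t) = 0.69·193·t^-0.31. Setting 0.69·193·t^-0.31 = 193·t^0.69/(24+t) gives 0.69(24+t) = t, so 0.31·t = 0.69×24.
t* = 0.69×24/0.31 = 53.42 min.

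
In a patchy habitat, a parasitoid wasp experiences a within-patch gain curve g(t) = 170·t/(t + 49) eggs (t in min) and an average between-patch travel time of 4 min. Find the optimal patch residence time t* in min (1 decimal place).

By the marginal value theorem, leave when the instantaneous gain rate g'(t) equals the habitat-wide average g(t)/(T + t).
g'(t) = 170·49/(t + 49)². Setting 170·49/(t+49)² = 170t/[(t+49)(4+t)] gives 49(4+t) = t(t+49), so t² = 49×4 = 196.
t* = √196 = 14 min.

14.0 min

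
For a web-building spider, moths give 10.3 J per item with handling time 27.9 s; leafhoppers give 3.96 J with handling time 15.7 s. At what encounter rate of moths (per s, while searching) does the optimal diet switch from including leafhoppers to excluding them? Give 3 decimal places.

0.077 per s

At the threshold, the rate on moths alone equals the profitability of leafhoppers: λ·10.3/(1 + λ·27.9) = 3.96/15.7 = 0.2522.
Rearranging, λ(10.3 − 0.2522×27.9) = 0.2522, so λ = 0.2522/3.263 = 0.0773 per s.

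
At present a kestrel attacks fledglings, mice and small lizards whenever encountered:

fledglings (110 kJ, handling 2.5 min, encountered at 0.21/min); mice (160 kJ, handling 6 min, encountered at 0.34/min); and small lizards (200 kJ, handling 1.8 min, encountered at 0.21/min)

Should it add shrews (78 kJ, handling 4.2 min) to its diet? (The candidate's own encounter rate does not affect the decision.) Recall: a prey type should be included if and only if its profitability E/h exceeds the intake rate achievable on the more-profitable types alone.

Current rate: (0.21×110 + 0.34×160 + 0.21×200)/(1 + 0.21×2.5 + 0.34×6 + 0.21×1.8) = 30.31 kJ/min.
Profitability of shrews: 78/4.2 = 18.57 kJ/min.
18.57 < 30.31, so adding shrews would lower the average — exclude it.

No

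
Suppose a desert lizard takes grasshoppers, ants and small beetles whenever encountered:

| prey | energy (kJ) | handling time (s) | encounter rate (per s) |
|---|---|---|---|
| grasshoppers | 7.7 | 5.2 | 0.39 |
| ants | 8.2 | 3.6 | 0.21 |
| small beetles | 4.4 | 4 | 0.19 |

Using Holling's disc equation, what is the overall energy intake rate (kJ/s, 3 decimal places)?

R = (0.39×7.7 + 0.21×8.2 + 0.19×4.4) / (1 + 0.39×5.2 + 0.21×3.6 + 0.19×4) = 5.561/4.544 = 1.224 kJ/s.

1.224 kJ/s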